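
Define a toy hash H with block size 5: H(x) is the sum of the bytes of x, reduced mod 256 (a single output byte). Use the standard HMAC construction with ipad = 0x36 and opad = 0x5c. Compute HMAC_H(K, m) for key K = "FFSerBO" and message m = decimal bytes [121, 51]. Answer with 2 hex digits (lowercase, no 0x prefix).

80

Key "FFSerBO" = 46 46 53 65 72 42 4f is 7 bytes > B = 5, so hash it first: H(key) = 47, then zero-pad to 5 bytes: K' = 47 00 00 00 00.
K' ⊕ ipad = 71 36 36 36 36.  K' ⊕ opad = 1b 5c 5c 5c 5c.
Inner input = (K'⊕ipad) ∥ m = 71 36 36 36 36 ∥ 79 33.
Inner hash: sum = 113+54+54+54+54+121+51 = 501; mod 256 = 245 → f5.
Outer input = (K'⊕opad) ∥ inner = 1b 5c 5c 5c 5c ∥ f5.
Outer hash (tag): sum = 27+92+92+92+92+245 = 640; mod 256 = 128 → 80.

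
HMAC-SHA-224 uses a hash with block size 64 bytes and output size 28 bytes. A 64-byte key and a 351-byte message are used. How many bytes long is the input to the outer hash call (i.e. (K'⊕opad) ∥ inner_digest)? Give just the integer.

Key is 64 ≤ 64 bytes, zero-padded: |K'| = 64.
Outer input = (K'⊕opad) ∥ H(inner) → 64 + 28 = 92 bytes.

92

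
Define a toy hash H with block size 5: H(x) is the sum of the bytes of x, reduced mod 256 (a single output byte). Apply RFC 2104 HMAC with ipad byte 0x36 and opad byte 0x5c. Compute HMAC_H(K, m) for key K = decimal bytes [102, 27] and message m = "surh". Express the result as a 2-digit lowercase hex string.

Key decimal bytes [102, 27] = 66 1b is 2 bytes ≤ B = 5; zero-pad to 5 bytes: K' = 66 1b 00 00 00.
K' ⊕ ipad = 50 2d 36 36 36.  K' ⊕ opad = 3a 47 5c 5c 5c.
Inner input = (K'⊕ipad) ∥ m = 50 2d 36 36 36 ∥ 73 75 72 68.
Inner hash: sum = 80+45+54+54+54+115+117+114+104 = 737; mod 256 = 225 → e1.
Outer input = (K'⊕opad) ∥ inner = 3a 47 5c 5c 5c ∥ e1.
Outer hash (tag): sum = 58+71+92+92+92+225 = 630; mod 256 = 118 → 76.

76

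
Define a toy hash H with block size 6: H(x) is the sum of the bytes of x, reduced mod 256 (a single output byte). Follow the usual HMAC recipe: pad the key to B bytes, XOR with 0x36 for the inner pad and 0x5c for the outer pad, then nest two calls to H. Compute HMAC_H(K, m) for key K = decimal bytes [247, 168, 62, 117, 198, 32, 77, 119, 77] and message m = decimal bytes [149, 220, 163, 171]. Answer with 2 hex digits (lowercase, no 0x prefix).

Key decimal bytes [247, 168, 62, 117, 198, 32, 77, 119, 77] = f7 a8 3e 75 c6 20 4d 77 4d is 9 bytes > B = 6, so hash it first: H(key) = 49, then zero-pad to 6 bytes: K' = 49 00 00 00 00 00.
K' ⊕ ipad = 7f 36 36 36 36 36.  K' ⊕ opad = 15 5c 5c 5c 5c 5c.
Inner input = (K'⊕ipad) ∥ m = 7f 36 36 36 36 36 ∥ 95 dc a3 ab.
Inner hash: sum = 127+54+54+54+54+54+149+220+163+171 = 1100; mod 256 = 76 → 4c.
Outer input = (K'⊕opad) ∥ inner = 15 5c 5c 5c 5c 5c ∥ 4c.
Outer hash (tag): sum = 21+92+92+92+92+92+76 = 557; mod 256 = 45 → 2d.

2d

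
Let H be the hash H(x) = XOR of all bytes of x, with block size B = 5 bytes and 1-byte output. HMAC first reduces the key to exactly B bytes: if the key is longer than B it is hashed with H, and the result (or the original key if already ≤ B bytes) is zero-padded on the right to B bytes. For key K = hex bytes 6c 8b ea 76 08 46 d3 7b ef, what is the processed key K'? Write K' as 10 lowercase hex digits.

7200000000

|K| = 9 > B = 5, so first hash the key.
H(K): XOR 6c⊕8b⊕ea⊕76⊕08⊕46⊕d3⊕7b⊕ef = 72.
Zero-pad H(K) = 72 to 5 bytes: K' = 72 00 00 00 00.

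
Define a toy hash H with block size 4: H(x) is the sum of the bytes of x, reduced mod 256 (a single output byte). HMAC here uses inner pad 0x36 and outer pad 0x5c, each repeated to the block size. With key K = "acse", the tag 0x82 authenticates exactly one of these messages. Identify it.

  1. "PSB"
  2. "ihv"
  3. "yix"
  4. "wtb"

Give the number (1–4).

3

Key "acse" = 61 63 73 65 is exactly B = 4 bytes: K' = 61 63 73 65.
K' ⊕ ipad = 57 55 45 53; K' ⊕ opad = 3d 3f 2f 39.
m1: inner = H(57 55 45 53 50 53 42) = 29; tag = H(3d 3f 2f 39 29) = 0d
m2: inner = H(57 55 45 53 69 68 76) = 8b; tag = H(3d 3f 2f 39 8b) = 6f
m3: inner = H(57 55 45 53 79 69 78) = 9e; tag = H(3d 3f 2f 39 9e) = 82 ← matches
m4: inner = H(57 55 45 53 77 74 62) = 91; tag = H(3d 3f 2f 39 91) = 75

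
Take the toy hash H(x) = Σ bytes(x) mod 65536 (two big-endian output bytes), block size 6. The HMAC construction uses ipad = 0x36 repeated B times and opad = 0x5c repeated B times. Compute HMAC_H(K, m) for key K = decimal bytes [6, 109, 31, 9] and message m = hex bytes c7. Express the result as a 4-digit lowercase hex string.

Key decimal bytes [6, 109, 31, 9] = 06 6d 1f 09 is 4 bytes ≤ B = 6; zero-pad to 6 bytes: K' = 06 6d 1f 09 00 00.
K' ⊕ ipad = 30 5b 29 3f 36 36.  K' ⊕ opad = 5a 31 43 55 5c 5c.
Inner input = (K'⊕ipad) ∥ m = 30 5b 29 3f 36 36 ∥ c7.
Inner hash: sum = 48+91+41+63+54+54+199 = 550 → 02 26.
Outer input = (K'⊕opad) ∥ inner = 5a 31 43 55 5c 5c ∥ 02 26.
Outer hash (tag): sum = 90+49+67+85+92+92+2+38 = 515 → 02 03.

0203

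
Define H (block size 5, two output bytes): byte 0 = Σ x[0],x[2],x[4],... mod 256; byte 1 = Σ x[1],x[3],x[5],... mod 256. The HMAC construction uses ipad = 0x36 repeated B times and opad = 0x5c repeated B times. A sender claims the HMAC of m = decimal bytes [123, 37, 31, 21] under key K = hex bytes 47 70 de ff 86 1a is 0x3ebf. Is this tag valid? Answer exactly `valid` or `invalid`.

Key hex bytes 47 70 de ff 86 1a is 6 bytes > B = 5, so hash it first: H(key) = ab 89, then zero-pad to 5 bytes: K' = ab 89 00 00 00.
K' ⊕ ipad = 9d bf 36 36 36; K' ⊕ opad = f7 d5 5c 5c 5c.
Inner hash: even-index sum = 323 mod 256 = 67; odd-index sum = 399 mod 256 = 143 → 43 8f.
Outer hash (recomputed tag): even-index sum = 574 mod 256 = 62; odd-index sum = 372 mod 256 = 116 → 3e 74.
Recomputed tag = 3e74; claimed = 3ebf → mismatch.

invalid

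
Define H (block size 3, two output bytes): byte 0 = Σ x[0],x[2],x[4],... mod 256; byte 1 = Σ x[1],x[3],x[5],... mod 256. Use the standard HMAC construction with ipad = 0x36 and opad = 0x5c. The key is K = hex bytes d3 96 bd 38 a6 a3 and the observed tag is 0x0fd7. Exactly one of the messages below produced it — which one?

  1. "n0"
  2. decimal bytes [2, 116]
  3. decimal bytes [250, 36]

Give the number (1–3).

Key hex bytes d3 96 bd 38 a6 a3 is 6 bytes > B = 3, so hash it first: H(key) = 36 71, then zero-pad to 3 bytes: K' = 36 71 00.
K' ⊕ ipad = 00 47 36; K' ⊕ opad = 6a 2d 5c.
m1: inner = H(00 47 36 6e 30) = 66 b5; tag = H(6a 2d 5c 66 b5) = 7b93
m2: inner = H(00 47 36 02 74) = aa 49; tag = H(6a 2d 5c aa 49) = 0fd7 ← matches
m3: inner = H(00 47 36 fa 24) = 5a 41; tag = H(6a 2d 5c 5a 41) = 0787

2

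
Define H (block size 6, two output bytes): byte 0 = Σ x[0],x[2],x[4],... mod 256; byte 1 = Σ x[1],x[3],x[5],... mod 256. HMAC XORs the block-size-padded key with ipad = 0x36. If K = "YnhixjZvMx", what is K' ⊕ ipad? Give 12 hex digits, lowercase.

Key "YnhixjZvMx" = 59 6e 68 69 78 6a 5a 76 4d 78 is 10 bytes > B = 6, so hash it first: H(key) = e0 2f, then zero-pad to 6 bytes: K' = e0 2f 00 00 00 00.
XOR each byte with 0x36: e0⊕36=d6, 2f⊕36=19, 00⊕36=36, 00⊕36=36, 00⊕36=36, 00⊕36=36.

d61936363636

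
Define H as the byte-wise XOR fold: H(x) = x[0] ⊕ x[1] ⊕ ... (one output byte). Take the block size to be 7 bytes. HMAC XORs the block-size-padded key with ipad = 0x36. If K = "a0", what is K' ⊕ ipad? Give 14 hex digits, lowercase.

57063636363636

Key "a0" = 61 30 is 2 bytes ≤ B = 7; zero-pad to 7 bytes: K' = 61 30 00 00 00 00 00.
XOR each byte with 0x36: 61⊕36=57, 30⊕36=06, 00⊕36=36, 00⊕36=36, 00⊕36=36, 00⊕36=36, 00⊕36=36.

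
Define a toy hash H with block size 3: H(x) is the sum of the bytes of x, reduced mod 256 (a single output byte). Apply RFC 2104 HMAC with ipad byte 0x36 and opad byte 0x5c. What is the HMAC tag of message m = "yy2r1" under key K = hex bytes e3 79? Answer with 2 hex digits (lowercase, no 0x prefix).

Key hex bytes e3 79 is 2 bytes ≤ B = 3; zero-pad to 3 bytes: K' = e3 79 00.
K' ⊕ ipad = d5 4f 36.  K' ⊕ opad = bf 25 5c.
Inner input = (K'⊕ipad) ∥ m = d5 4f 36 ∥ 79 79 32 72 31.
Inner hash: sum = 213+79+54+121+121+50+114+49 = 801; mod 256 = 33 → 21.
Outer input = (K'⊕opad) ∥ inner = bf 25 5c ∥ 21.
Outer hash (tag): sum = 191+37+92+33 = 353; mod 256 = 97 → 61.

61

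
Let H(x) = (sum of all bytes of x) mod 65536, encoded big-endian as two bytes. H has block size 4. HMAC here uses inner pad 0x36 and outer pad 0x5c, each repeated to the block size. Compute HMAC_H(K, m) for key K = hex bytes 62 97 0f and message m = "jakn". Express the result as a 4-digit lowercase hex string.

01c3

Key hex bytes 62 97 0f is 3 bytes ≤ B = 4; zero-pad to 4 bytes: K' = 62 97 0f 00.
K' ⊕ ipad = 54 a1 39 36.  K' ⊕ opad = 3e cb 53 5c.
Inner input = (K'⊕ipad) ∥ m = 54 a1 39 36 ∥ 6a 61 6b 6e.
Inner hash: sum = 84+161+57+54+106+97+107+110 = 776 → 03 08.
Outer input = (K'⊕opad) ∥ inner = 3e cb 53 5c ∥ 03 08.
Outer hash (tag): sum = 62+203+83+92+3+8 = 451 → 01 c3.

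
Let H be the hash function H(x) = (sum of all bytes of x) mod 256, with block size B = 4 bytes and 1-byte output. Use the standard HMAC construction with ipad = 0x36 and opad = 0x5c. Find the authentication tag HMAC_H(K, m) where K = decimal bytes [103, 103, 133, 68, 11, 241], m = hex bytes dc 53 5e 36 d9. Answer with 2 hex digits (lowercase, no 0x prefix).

c6

Key decimal bytes [103, 103, 133, 68, 11, 241] = 67 67 85 44 0b f1 is 6 bytes > B = 4, so hash it first: H(key) = 93, then zero-pad to 4 bytes: K' = 93 00 00 00.
K' ⊕ ipad = a5 36 36 36.  K' ⊕ opad = cf 5c 5c 5c.
Inner input = (K'⊕ipad) ∥ m = a5 36 36 36 ∥ dc 53 5e 36 d9.
Inner hash: sum = 165+54+54+54+220+83+94+54+217 = 995; mod 256 = 227 → e3.
Outer input = (K'⊕opad) ∥ inner = cf 5c 5c 5c ∥ e3.
Outer hash (tag): sum = 207+92+92+92+227 = 710; mod 256 = 198 → c6.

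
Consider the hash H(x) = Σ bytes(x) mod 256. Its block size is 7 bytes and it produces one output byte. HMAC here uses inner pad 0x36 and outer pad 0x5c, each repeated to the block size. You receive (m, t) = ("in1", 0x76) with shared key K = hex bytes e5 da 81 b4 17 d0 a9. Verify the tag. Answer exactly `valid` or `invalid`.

Key hex bytes e5 da 81 b4 17 d0 a9 is exactly B = 7 bytes: K' = e5 da 81 b4 17 d0 a9.
K' ⊕ ipad = d3 ec b7 82 21 e6 9f; K' ⊕ opad = b9 86 dd e8 4b 8c f5.
Inner hash: sum = 211+236+183+130+33+230+159+105+110+49 = 1446; mod 256 = 166 → a6.
Outer hash (recomputed tag): sum = 185+134+221+232+75+140+245+166 = 1398; mod 256 = 118 → 76.
Recomputed tag = 76; claimed = 76 → match.

valid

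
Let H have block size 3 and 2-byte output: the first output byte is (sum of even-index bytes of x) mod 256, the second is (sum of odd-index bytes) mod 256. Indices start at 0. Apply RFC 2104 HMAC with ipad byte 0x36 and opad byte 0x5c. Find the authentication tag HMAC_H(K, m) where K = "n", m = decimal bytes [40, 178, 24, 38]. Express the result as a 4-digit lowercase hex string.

04c2

Key "n" = 6e is 1 byte ≤ B = 3; zero-pad to 3 bytes: K' = 6e 00 00.
K' ⊕ ipad = 58 36 36.  K' ⊕ opad = 32 5c 5c.
Inner input = (K'⊕ipad) ∥ m = 58 36 36 ∥ 28 b2 18 26.
Inner hash: even-index sum = 358 mod 256 = 102; odd-index sum = 118 mod 256 = 118 → 66 76.
Outer input = (K'⊕opad) ∥ inner = 32 5c 5c ∥ 66 76.
Outer hash (tag): even-index sum = 260 mod 256 = 4; odd-index sum = 194 mod 256 = 194 → 04 c2.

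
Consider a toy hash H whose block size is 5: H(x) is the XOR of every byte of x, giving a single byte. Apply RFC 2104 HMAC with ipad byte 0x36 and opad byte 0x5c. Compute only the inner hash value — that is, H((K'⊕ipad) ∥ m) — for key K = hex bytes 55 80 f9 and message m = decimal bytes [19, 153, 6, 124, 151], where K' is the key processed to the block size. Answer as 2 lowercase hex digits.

7d

Key hex bytes 55 80 f9 is 3 bytes ≤ B = 5; zero-pad to 5 bytes: K' = 55 80 f9 00 00.
K' ⊕ ipad = 63 b6 cf 36 36.
Inner input = 63 b6 cf 36 36 ∥ 13 99 06 7c 97.
Inner hash: XOR 63⊕b6⊕cf⊕36⊕36⊕13⊕99⊕06⊕7c⊕97 = 7d.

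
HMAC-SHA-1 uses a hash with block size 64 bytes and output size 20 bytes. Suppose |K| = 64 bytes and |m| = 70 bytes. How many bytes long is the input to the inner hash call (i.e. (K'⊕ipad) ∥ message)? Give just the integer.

Key is 64 ≤ 64 bytes, zero-padded: |K'| = 64.
Inner input = (K'⊕ipad) ∥ m → 64 + 70 = 134 bytes.

134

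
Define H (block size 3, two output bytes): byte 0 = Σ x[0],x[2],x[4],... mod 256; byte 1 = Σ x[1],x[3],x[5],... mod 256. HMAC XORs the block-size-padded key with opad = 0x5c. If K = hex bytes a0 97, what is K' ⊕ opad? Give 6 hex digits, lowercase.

fccb5c

Key hex bytes a0 97 is 2 bytes ≤ B = 3; zero-pad to 3 bytes: K' = a0 97 00.
XOR each byte with 0x5c: a0⊕5c=fc, 97⊕5c=cb, 00⊕5c=5c.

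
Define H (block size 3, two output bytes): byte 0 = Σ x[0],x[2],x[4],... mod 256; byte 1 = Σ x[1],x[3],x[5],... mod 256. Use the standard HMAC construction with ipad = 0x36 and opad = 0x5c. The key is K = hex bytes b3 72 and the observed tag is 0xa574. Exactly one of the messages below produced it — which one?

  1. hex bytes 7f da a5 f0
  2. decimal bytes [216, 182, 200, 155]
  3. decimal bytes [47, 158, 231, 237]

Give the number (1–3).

3

Key hex bytes b3 72 is 2 bytes ≤ B = 3; zero-pad to 3 bytes: K' = b3 72 00.
K' ⊕ ipad = 85 44 36; K' ⊕ opad = ef 2e 5c.
m1: inner = H(85 44 36 7f da a5 f0) = 85 68; tag = H(ef 2e 5c 85 68) = b3b3
m2: inner = H(85 44 36 d8 b6 c8 9b) = 0c e4; tag = H(ef 2e 5c 0c e4) = 2f3a
m3: inner = H(85 44 36 2f 9e e7 ed) = 46 5a; tag = H(ef 2e 5c 46 5a) = a574 ← matches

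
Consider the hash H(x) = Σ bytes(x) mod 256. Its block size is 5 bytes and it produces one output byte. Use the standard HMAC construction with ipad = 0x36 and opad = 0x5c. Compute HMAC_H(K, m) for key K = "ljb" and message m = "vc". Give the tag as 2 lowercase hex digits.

Key "ljb" = 6c 6a 62 is 3 bytes ≤ B = 5; zero-pad to 5 bytes: K' = 6c 6a 62 00 00.
K' ⊕ ipad = 5a 5c 54 36 36.  K' ⊕ opad = 30 36 3e 5c 5c.
Inner input = (K'⊕ipad) ∥ m = 5a 5c 54 36 36 ∥ 76 63.
Inner hash: sum = 90+92+84+54+54+118+99 = 591; mod 256 = 79 → 4f.
Outer input = (K'⊕opad) ∥ inner = 30 36 3e 5c 5c ∥ 4f.
Outer hash (tag): sum = 48+54+62+92+92+79 = 427; mod 256 = 171 → ab.

ab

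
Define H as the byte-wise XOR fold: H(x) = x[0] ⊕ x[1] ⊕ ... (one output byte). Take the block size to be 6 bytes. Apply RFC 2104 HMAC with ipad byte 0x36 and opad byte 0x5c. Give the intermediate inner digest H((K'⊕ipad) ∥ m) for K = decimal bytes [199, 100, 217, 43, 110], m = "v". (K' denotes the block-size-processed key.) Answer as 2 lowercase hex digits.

49

Key decimal bytes [199, 100, 217, 43, 110] = c7 64 d9 2b 6e is 5 bytes ≤ B = 6; zero-pad to 6 bytes: K' = c7 64 d9 2b 6e 00.
K' ⊕ ipad = f1 52 ef 1d 58 36.
Inner input = f1 52 ef 1d 58 36 ∥ 76.
Inner hash: XOR f1⊕52⊕ef⊕1d⊕58⊕36⊕76 = 49.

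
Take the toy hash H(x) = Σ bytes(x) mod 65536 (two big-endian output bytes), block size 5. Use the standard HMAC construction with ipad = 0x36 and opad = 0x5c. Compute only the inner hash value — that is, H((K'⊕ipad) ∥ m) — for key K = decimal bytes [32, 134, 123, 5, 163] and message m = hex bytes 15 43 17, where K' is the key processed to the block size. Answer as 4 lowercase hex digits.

Key decimal bytes [32, 134, 123, 5, 163] = 20 86 7b 05 a3 is exactly B = 5 bytes: K' = 20 86 7b 05 a3.
K' ⊕ ipad = 16 b0 4d 33 95.
Inner input = 16 b0 4d 33 95 ∥ 15 43 17.
Inner hash: sum = 22+176+77+51+149+21+67+23 = 586 → 02 4a.

024a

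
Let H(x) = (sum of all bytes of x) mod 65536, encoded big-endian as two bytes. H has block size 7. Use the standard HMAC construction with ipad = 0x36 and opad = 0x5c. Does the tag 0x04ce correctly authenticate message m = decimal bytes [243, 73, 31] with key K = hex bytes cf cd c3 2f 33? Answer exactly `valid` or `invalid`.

Key hex bytes cf cd c3 2f 33 is 5 bytes ≤ B = 7; zero-pad to 7 bytes: K' = cf cd c3 2f 33 00 00.
K' ⊕ ipad = f9 fb f5 19 05 36 36; K' ⊕ opad = 93 91 9f 73 6f 5c 5c.
Inner hash: sum = 249+251+245+25+5+54+54+243+73+31 = 1230 → 04 ce.
Outer hash (recomputed tag): sum = 147+145+159+115+111+92+92+4+206 = 1071 → 04 2f.
Recomputed tag = 042f; claimed = 04ce → mismatch.

invalid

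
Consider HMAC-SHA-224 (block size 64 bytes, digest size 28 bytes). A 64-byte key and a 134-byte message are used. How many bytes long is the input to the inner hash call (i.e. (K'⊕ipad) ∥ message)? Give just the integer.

Key is 64 ≤ 64 bytes, zero-padded: |K'| = 64.
Inner input = (K'⊕ipad) ∥ m → 64 + 134 = 198 bytes.

198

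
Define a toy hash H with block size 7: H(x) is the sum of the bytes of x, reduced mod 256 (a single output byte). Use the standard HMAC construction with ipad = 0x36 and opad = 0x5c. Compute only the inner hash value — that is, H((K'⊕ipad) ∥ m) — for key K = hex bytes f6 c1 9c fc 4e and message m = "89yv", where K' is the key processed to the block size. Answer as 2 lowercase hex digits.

Key hex bytes f6 c1 9c fc 4e is 5 bytes ≤ B = 7; zero-pad to 7 bytes: K' = f6 c1 9c fc 4e 00 00.
K' ⊕ ipad = c0 f7 aa ca 78 36 36.
Inner input = c0 f7 aa ca 78 36 36 ∥ 38 39 79 76.
Inner hash: sum = 192+247+170+202+120+54+54+56+57+121+118 = 1391; mod 256 = 111 → 6f.

6f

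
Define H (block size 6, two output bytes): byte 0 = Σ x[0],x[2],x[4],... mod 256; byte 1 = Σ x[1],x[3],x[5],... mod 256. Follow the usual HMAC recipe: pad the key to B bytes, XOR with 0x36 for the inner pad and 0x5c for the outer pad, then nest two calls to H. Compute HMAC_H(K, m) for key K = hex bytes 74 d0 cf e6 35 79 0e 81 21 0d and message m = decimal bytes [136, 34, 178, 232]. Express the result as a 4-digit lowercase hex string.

ea9a

Key hex bytes 74 d0 cf e6 35 79 0e 81 21 0d is 10 bytes > B = 6, so hash it first: H(key) = a7 bd, then zero-pad to 6 bytes: K' = a7 bd 00 00 00 00.
K' ⊕ ipad = 91 8b 36 36 36 36.  K' ⊕ opad = fb e1 5c 5c 5c 5c.
Inner input = (K'⊕ipad) ∥ m = 91 8b 36 36 36 36 ∥ 88 22 b2 e8.
Inner hash: even-index sum = 567 mod 256 = 55; odd-index sum = 513 mod 256 = 1 → 37 01.
Outer input = (K'⊕opad) ∥ inner = fb e1 5c 5c 5c 5c ∥ 37 01.
Outer hash (tag): even-index sum = 490 mod 256 = 234; odd-index sum = 410 mod 256 = 154 → ea 9a.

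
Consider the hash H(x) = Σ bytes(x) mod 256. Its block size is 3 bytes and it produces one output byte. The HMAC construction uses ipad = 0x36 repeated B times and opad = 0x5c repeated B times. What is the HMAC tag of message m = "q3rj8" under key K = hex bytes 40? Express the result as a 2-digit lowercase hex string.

6e

Key hex bytes 40 is 1 byte ≤ B = 3; zero-pad to 3 bytes: K' = 40 00 00.
K' ⊕ ipad = 76 36 36.  K' ⊕ opad = 1c 5c 5c.
Inner input = (K'⊕ipad) ∥ m = 76 36 36 ∥ 71 33 72 6a 38.
Inner hash: sum = 118+54+54+113+51+114+106+56 = 666; mod 256 = 154 → 9a.
Outer input = (K'⊕opad) ∥ inner = 1c 5c 5c ∥ 9a.
Outer hash (tag): sum = 28+92+92+154 = 366; mod 256 = 110 → 6e.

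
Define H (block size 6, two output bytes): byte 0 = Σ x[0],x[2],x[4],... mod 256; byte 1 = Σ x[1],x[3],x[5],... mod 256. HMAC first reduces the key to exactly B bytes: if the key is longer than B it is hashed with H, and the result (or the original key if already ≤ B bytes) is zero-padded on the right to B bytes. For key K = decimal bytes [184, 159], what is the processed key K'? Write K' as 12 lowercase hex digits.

Key decimal bytes [184, 159] = b8 9f is 2 bytes ≤ B = 6; zero-pad to 6 bytes: K' = b8 9f 00 00 00 00.

b89f00000000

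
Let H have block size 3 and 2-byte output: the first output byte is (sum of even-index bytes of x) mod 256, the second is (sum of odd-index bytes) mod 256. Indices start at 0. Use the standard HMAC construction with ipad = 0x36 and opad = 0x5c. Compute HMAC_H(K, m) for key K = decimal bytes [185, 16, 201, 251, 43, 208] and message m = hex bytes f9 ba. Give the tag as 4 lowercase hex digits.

Key decimal bytes [185, 16, 201, 251, 43, 208] = b9 10 c9 fb 2b d0 is 6 bytes > B = 3, so hash it first: H(key) = ad db, then zero-pad to 3 bytes: K' = ad db 00.
K' ⊕ ipad = 9b ed 36.  K' ⊕ opad = f1 87 5c.
Inner input = (K'⊕ipad) ∥ m = 9b ed 36 ∥ f9 ba.
Inner hash: even-index sum = 395 mod 256 = 139; odd-index sum = 486 mod 256 = 230 → 8b e6.
Outer input = (K'⊕opad) ∥ inner = f1 87 5c ∥ 8b e6.
Outer hash (tag): even-index sum = 563 mod 256 = 51; odd-index sum = 274 mod 256 = 18 → 33 12.

3312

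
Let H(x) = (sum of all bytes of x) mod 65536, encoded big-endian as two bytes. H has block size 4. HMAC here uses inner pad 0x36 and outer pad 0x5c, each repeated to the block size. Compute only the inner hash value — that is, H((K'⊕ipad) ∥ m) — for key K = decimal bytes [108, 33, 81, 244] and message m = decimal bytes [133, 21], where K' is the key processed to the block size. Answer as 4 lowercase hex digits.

Key decimal bytes [108, 33, 81, 244] = 6c 21 51 f4 is exactly B = 4 bytes: K' = 6c 21 51 f4.
K' ⊕ ipad = 5a 17 67 c2.
Inner input = 5a 17 67 c2 ∥ 85 15.
Inner hash: sum = 90+23+103+194+133+21 = 564 → 02 34.

0234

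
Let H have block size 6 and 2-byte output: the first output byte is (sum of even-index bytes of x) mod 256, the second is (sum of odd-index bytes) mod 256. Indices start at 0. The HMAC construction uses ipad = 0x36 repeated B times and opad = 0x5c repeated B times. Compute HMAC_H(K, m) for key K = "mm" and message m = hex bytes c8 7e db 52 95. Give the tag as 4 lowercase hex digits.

e880

Key "mm" = 6d 6d is 2 bytes ≤ B = 6; zero-pad to 6 bytes: K' = 6d 6d 00 00 00 00.
K' ⊕ ipad = 5b 5b 36 36 36 36.  K' ⊕ opad = 31 31 5c 5c 5c 5c.
Inner input = (K'⊕ipad) ∥ m = 5b 5b 36 36 36 36 ∥ c8 7e db 52 95.
Inner hash: even-index sum = 767 mod 256 = 255; odd-index sum = 407 mod 256 = 151 → ff 97.
Outer input = (K'⊕opad) ∥ inner = 31 31 5c 5c 5c 5c ∥ ff 97.
Outer hash (tag): even-index sum = 488 mod 256 = 232; odd-index sum = 384 mod 256 = 128 → e8 80.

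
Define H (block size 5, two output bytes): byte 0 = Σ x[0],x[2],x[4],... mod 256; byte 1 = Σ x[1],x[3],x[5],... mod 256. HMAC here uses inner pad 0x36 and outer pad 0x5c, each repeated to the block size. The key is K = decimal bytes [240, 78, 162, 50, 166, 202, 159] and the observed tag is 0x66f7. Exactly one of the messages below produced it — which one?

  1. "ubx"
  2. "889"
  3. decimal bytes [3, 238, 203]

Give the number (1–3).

Key decimal bytes [240, 78, 162, 50, 166, 202, 159] = f0 4e a2 32 a6 ca 9f is 7 bytes > B = 5, so hash it first: H(key) = d7 4a, then zero-pad to 5 bytes: K' = d7 4a 00 00 00.
K' ⊕ ipad = e1 7c 36 36 36; K' ⊕ opad = 8b 16 5c 5c 5c.
m1: inner = H(e1 7c 36 36 36 75 62 78) = af 9f; tag = H(8b 16 5c 5c 5c af 9f) = e221
m2: inner = H(e1 7c 36 36 36 38 38 39) = 85 23; tag = H(8b 16 5c 5c 5c 85 23) = 66f7 ← matches
m3: inner = H(e1 7c 36 36 36 03 ee cb) = 3b 80; tag = H(8b 16 5c 5c 5c 3b 80) = c3ad

2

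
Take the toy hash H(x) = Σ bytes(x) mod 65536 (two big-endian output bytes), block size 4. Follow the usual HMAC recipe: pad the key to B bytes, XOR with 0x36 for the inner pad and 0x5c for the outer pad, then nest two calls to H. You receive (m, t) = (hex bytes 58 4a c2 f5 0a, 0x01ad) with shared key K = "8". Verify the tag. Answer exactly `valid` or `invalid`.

invalid

Key "8" = 38 is 1 byte ≤ B = 4; zero-pad to 4 bytes: K' = 38 00 00 00.
K' ⊕ ipad = 0e 36 36 36; K' ⊕ opad = 64 5c 5c 5c.
Inner hash: sum = 14+54+54+54+88+74+194+245+10 = 787 → 03 13.
Outer hash (recomputed tag): sum = 100+92+92+92+3+19 = 398 → 01 8e.
Recomputed tag = 018e; claimed = 01ad → mismatch.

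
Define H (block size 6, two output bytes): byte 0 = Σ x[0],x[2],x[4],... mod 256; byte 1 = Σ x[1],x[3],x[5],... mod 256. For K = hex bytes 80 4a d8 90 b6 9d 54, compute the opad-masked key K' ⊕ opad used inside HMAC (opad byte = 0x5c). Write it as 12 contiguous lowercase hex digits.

3e2b5c5c5c5c

Key hex bytes 80 4a d8 90 b6 9d 54 is 7 bytes > B = 6, so hash it first: H(key) = 62 77, then zero-pad to 6 bytes: K' = 62 77 00 00 00 00.
XOR each byte with 0x5c: 62⊕5c=3e, 77⊕5c=2b, 00⊕5c=5c, 00⊕5c=5c, 00⊕5c=5c, 00⊕5c=5c.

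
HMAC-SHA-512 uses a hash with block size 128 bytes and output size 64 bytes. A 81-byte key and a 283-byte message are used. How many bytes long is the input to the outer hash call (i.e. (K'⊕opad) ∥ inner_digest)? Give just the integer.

192

Key is 81 ≤ 128 bytes, zero-padded: |K'| = 128.
Outer input = (K'⊕opad) ∥ H(inner) → 128 + 64 = 192 bytes.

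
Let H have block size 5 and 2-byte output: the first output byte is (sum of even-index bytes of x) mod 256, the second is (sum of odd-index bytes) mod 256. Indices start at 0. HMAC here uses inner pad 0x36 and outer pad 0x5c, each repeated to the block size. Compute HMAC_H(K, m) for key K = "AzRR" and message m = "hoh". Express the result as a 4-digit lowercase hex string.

Key "AzRR" = 41 7a 52 52 is 4 bytes ≤ B = 5; zero-pad to 5 bytes: K' = 41 7a 52 52 00.
K' ⊕ ipad = 77 4c 64 64 36.  K' ⊕ opad = 1d 26 0e 0e 5c.
Inner input = (K'⊕ipad) ∥ m = 77 4c 64 64 36 ∥ 68 6f 68.
Inner hash: even-index sum = 384 mod 256 = 128; odd-index sum = 384 mod 256 = 128 → 80 80.
Outer input = (K'⊕opad) ∥ inner = 1d 26 0e 0e 5c ∥ 80 80.
Outer hash (tag): even-index sum = 263 mod 256 = 7; odd-index sum = 180 mod 256 = 180 → 07 b4.

07b4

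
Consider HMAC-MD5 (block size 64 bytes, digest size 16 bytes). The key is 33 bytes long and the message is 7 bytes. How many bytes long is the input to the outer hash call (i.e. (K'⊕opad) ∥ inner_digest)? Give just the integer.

80

Key is 33 ≤ 64 bytes, zero-padded: |K'| = 64.
Outer input = (K'⊕opad) ∥ H(inner) → 64 + 16 = 80 bytes.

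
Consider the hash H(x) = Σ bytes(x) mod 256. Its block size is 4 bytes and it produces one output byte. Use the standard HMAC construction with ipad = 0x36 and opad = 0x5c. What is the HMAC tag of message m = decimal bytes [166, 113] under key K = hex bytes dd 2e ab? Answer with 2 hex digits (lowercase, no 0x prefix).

Key hex bytes dd 2e ab is 3 bytes ≤ B = 4; zero-pad to 4 bytes: K' = dd 2e ab 00.
K' ⊕ ipad = eb 18 9d 36.  K' ⊕ opad = 81 72 f7 5c.
Inner input = (K'⊕ipad) ∥ m = eb 18 9d 36 ∥ a6 71.
Inner hash: sum = 235+24+157+54+166+113 = 749; mod 256 = 237 → ed.
Outer input = (K'⊕opad) ∥ inner = 81 72 f7 5c ∥ ed.
Outer hash (tag): sum = 129+114+247+92+237 = 819; mod 256 = 51 → 33.

33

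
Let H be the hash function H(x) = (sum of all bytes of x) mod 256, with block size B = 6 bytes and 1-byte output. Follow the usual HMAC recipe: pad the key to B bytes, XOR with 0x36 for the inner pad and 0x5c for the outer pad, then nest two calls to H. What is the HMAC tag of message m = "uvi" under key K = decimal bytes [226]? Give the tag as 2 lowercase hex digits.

Key decimal bytes [226] = e2 is 1 byte ≤ B = 6; zero-pad to 6 bytes: K' = e2 00 00 00 00 00.
K' ⊕ ipad = d4 36 36 36 36 36.  K' ⊕ opad = be 5c 5c 5c 5c 5c.
Inner input = (K'⊕ipad) ∥ m = d4 36 36 36 36 36 ∥ 75 76 69.
Inner hash: sum = 212+54+54+54+54+54+117+118+105 = 822; mod 256 = 54 → 36.
Outer input = (K'⊕opad) ∥ inner = be 5c 5c 5c 5c 5c ∥ 36.
Outer hash (tag): sum = 190+92+92+92+92+92+54 = 704; mod 256 = 192 → c0.

c0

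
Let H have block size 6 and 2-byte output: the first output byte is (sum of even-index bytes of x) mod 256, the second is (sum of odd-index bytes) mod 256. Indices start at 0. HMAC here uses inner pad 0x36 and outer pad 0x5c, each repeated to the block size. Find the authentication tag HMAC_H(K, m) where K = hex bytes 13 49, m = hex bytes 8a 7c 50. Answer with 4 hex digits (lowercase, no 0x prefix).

Key hex bytes 13 49 is 2 bytes ≤ B = 6; zero-pad to 6 bytes: K' = 13 49 00 00 00 00.
K' ⊕ ipad = 25 7f 36 36 36 36.  K' ⊕ opad = 4f 15 5c 5c 5c 5c.
Inner input = (K'⊕ipad) ∥ m = 25 7f 36 36 36 36 ∥ 8a 7c 50.
Inner hash: even-index sum = 363 mod 256 = 107; odd-index sum = 359 mod 256 = 103 → 6b 67.
Outer input = (K'⊕opad) ∥ inner = 4f 15 5c 5c 5c 5c ∥ 6b 67.
Outer hash (tag): even-index sum = 370 mod 256 = 114; odd-index sum = 308 mod 256 = 52 → 72 34.

7234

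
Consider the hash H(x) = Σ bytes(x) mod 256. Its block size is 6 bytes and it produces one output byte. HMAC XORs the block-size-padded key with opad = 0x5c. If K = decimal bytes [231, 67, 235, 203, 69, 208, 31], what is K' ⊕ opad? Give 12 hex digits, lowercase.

485c5c5c5c5c

Key decimal bytes [231, 67, 235, 203, 69, 208, 31] = e7 43 eb cb 45 d0 1f is 7 bytes > B = 6, so hash it first: H(key) = 14, then zero-pad to 6 bytes: K' = 14 00 00 00 00 00.
XOR each byte with 0x5c: 14⊕5c=48, 00⊕5c=5c, 00⊕5c=5c, 00⊕5c=5c, 00⊕5c=5c, 00⊕5c=5c.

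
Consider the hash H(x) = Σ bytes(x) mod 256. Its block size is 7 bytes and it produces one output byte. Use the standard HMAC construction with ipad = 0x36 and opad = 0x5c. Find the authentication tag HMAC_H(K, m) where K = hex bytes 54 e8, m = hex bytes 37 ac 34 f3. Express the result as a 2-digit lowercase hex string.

e0

Key hex bytes 54 e8 is 2 bytes ≤ B = 7; zero-pad to 7 bytes: K' = 54 e8 00 00 00 00 00.
K' ⊕ ipad = 62 de 36 36 36 36 36.  K' ⊕ opad = 08 b4 5c 5c 5c 5c 5c.
Inner input = (K'⊕ipad) ∥ m = 62 de 36 36 36 36 36 ∥ 37 ac 34 f3.
Inner hash: sum = 98+222+54+54+54+54+54+55+172+52+243 = 1112; mod 256 = 88 → 58.
Outer input = (K'⊕opad) ∥ inner = 08 b4 5c 5c 5c 5c 5c ∥ 58.
Outer hash (tag): sum = 8+180+92+92+92+92+92+88 = 736; mod 256 = 224 → e0.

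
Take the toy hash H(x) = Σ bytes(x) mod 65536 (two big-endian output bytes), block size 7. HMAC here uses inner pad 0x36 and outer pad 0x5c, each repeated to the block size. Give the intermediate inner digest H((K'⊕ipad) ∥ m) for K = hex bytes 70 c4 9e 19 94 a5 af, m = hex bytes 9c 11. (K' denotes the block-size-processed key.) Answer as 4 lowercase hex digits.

048a

Key hex bytes 70 c4 9e 19 94 a5 af is exactly B = 7 bytes: K' = 70 c4 9e 19 94 a5 af.
K' ⊕ ipad = 46 f2 a8 2f a2 93 99.
Inner input = 46 f2 a8 2f a2 93 99 ∥ 9c 11.
Inner hash: sum = 70+242+168+47+162+147+153+156+17 = 1162 → 04 8a.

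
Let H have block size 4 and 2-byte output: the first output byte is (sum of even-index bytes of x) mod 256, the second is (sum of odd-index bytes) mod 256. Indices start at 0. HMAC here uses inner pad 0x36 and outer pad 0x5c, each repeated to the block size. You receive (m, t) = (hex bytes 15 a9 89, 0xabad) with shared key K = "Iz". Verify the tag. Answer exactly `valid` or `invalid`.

Key "Iz" = 49 7a is 2 bytes ≤ B = 4; zero-pad to 4 bytes: K' = 49 7a 00 00.
K' ⊕ ipad = 7f 4c 36 36; K' ⊕ opad = 15 26 5c 5c.
Inner hash: even-index sum = 339 mod 256 = 83; odd-index sum = 299 mod 256 = 43 → 53 2b.
Outer hash (recomputed tag): even-index sum = 196 mod 256 = 196; odd-index sum = 173 mod 256 = 173 → c4 ad.
Recomputed tag = c4ad; claimed = abad → mismatch.

invalid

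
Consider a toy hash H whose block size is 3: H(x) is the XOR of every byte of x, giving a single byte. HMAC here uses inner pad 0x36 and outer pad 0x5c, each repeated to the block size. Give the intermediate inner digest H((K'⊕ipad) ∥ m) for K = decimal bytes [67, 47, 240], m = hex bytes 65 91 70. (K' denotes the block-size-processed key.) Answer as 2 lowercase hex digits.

2e

Key decimal bytes [67, 47, 240] = 43 2f f0 is exactly B = 3 bytes: K' = 43 2f f0.
K' ⊕ ipad = 75 19 c6.
Inner input = 75 19 c6 ∥ 65 91 70.
Inner hash: XOR 75⊕19⊕c6⊕65⊕91⊕70 = 2e.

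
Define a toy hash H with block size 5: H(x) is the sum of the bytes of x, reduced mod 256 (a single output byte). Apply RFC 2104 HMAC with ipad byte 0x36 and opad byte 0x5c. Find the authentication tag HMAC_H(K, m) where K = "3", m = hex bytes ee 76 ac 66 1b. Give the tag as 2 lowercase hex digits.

4d

Key "3" = 33 is 1 byte ≤ B = 5; zero-pad to 5 bytes: K' = 33 00 00 00 00.
K' ⊕ ipad = 05 36 36 36 36.  K' ⊕ opad = 6f 5c 5c 5c 5c.
Inner input = (K'⊕ipad) ∥ m = 05 36 36 36 36 ∥ ee 76 ac 66 1b.
Inner hash: sum = 5+54+54+54+54+238+118+172+102+27 = 878; mod 256 = 110 → 6e.
Outer input = (K'⊕opad) ∥ inner = 6f 5c 5c 5c 5c ∥ 6e.
Outer hash (tag): sum = 111+92+92+92+92+110 = 589; mod 256 = 77 → 4d.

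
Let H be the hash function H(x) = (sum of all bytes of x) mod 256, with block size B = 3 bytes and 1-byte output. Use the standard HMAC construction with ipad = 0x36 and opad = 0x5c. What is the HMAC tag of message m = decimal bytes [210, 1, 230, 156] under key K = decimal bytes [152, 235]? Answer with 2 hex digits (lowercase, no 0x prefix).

ed

Key decimal bytes [152, 235] = 98 eb is 2 bytes ≤ B = 3; zero-pad to 3 bytes: K' = 98 eb 00.
K' ⊕ ipad = ae dd 36.  K' ⊕ opad = c4 b7 5c.
Inner input = (K'⊕ipad) ∥ m = ae dd 36 ∥ d2 01 e6 9c.
Inner hash: sum = 174+221+54+210+1+230+156 = 1046; mod 256 = 22 → 16.
Outer input = (K'⊕opad) ∥ inner = c4 b7 5c ∥ 16.
Outer hash (tag): sum = 196+183+92+22 = 493; mod 256 = 237 → ed.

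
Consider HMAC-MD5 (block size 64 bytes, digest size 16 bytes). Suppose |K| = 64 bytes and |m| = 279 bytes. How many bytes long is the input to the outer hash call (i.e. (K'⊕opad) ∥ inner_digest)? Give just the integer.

80

Key is 64 ≤ 64 bytes, zero-padded: |K'| = 64.
Outer input = (K'⊕opad) ∥ H(inner) → 64 + 16 = 80 bytes.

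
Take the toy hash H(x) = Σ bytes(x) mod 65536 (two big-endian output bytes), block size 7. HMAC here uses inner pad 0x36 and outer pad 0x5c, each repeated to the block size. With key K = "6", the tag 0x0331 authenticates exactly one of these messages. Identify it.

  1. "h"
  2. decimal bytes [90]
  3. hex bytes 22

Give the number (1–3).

Key "6" = 36 is 1 byte ≤ B = 7; zero-pad to 7 bytes: K' = 36 00 00 00 00 00 00.
K' ⊕ ipad = 00 36 36 36 36 36 36; K' ⊕ opad = 6a 5c 5c 5c 5c 5c 5c.
m1: inner = H(00 36 36 36 36 36 36 68) = 01 ac; tag = H(6a 5c 5c 5c 5c 5c 5c 01 ac) = 033f
m2: inner = H(00 36 36 36 36 36 36 5a) = 01 9e; tag = H(6a 5c 5c 5c 5c 5c 5c 01 9e) = 0331 ← matches
m3: inner = H(00 36 36 36 36 36 36 22) = 01 66; tag = H(6a 5c 5c 5c 5c 5c 5c 01 66) = 02f9

2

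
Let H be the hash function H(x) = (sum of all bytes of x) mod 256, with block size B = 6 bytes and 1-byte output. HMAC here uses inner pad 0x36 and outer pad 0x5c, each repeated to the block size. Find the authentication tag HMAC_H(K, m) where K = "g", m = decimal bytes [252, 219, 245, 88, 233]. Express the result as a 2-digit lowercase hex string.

Key "g" = 67 is 1 byte ≤ B = 6; zero-pad to 6 bytes: K' = 67 00 00 00 00 00.
K' ⊕ ipad = 51 36 36 36 36 36.  K' ⊕ opad = 3b 5c 5c 5c 5c 5c.
Inner input = (K'⊕ipad) ∥ m = 51 36 36 36 36 36 ∥ fc db f5 58 e9.
Inner hash: sum = 81+54+54+54+54+54+252+219+245+88+233 = 1388; mod 256 = 108 → 6c.
Outer input = (K'⊕opad) ∥ inner = 3b 5c 5c 5c 5c 5c ∥ 6c.
Outer hash (tag): sum = 59+92+92+92+92+92+108 = 627; mod 256 = 115 → 73.

73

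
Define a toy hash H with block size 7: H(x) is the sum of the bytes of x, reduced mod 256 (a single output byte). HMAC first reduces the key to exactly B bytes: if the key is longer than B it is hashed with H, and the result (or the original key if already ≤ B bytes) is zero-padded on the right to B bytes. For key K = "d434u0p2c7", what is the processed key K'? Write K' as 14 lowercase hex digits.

|K| = 10 > B = 7, so first hash the key.
H(K): sum = 100+52+51+52+117+48+112+50+99+55 = 736; mod 256 = 224 → e0.
Zero-pad H(K) = e0 to 7 bytes: K' = e0 00 00 00 00 00 00.

e0000000000000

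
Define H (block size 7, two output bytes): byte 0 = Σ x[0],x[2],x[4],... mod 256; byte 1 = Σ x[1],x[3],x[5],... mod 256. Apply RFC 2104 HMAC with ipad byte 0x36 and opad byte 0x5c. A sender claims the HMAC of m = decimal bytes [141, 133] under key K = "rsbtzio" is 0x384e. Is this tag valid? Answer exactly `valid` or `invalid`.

valid

Key "rsbtzio" = 72 73 62 74 7a 69 6f is exactly B = 7 bytes: K' = 72 73 62 74 7a 69 6f.
K' ⊕ ipad = 44 45 54 42 4c 5f 59; K' ⊕ opad = 2e 2f 3e 28 26 35 33.
Inner hash: even-index sum = 450 mod 256 = 194; odd-index sum = 371 mod 256 = 115 → c2 73.
Outer hash (recomputed tag): even-index sum = 312 mod 256 = 56; odd-index sum = 334 mod 256 = 78 → 38 4e.
Recomputed tag = 384e; claimed = 384e → match.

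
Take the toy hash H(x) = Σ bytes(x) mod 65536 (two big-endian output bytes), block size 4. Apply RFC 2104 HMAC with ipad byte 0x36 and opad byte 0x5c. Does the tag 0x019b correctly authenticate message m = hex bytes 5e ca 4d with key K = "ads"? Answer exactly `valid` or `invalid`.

valid

Key "ads" = 61 64 73 is 3 bytes ≤ B = 4; zero-pad to 4 bytes: K' = 61 64 73 00.
K' ⊕ ipad = 57 52 45 36; K' ⊕ opad = 3d 38 2f 5c.
Inner hash: sum = 87+82+69+54+94+202+77 = 665 → 02 99.
Outer hash (recomputed tag): sum = 61+56+47+92+2+153 = 411 → 01 9b.
Recomputed tag = 019b; claimed = 019b → match.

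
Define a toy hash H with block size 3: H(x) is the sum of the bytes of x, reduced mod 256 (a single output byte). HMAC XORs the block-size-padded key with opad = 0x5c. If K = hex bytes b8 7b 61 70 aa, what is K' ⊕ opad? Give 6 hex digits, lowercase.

Key hex bytes b8 7b 61 70 aa is 5 bytes > B = 3, so hash it first: H(key) = ae, then zero-pad to 3 bytes: K' = ae 00 00.
XOR each byte with 0x5c: ae⊕5c=f2, 00⊕5c=5c, 00⊕5c=5c.

f25c5c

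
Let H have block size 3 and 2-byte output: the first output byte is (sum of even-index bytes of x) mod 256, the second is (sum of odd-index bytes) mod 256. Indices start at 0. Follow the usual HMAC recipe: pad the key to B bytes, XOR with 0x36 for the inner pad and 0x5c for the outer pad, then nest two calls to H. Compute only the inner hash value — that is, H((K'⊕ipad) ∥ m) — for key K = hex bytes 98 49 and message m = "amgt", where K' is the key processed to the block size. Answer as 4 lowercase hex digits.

Key hex bytes 98 49 is 2 bytes ≤ B = 3; zero-pad to 3 bytes: K' = 98 49 00.
K' ⊕ ipad = ae 7f 36.
Inner input = ae 7f 36 ∥ 61 6d 67 74.
Inner hash: even-index sum = 453 mod 256 = 197; odd-index sum = 327 mod 256 = 71 → c5 47.

c547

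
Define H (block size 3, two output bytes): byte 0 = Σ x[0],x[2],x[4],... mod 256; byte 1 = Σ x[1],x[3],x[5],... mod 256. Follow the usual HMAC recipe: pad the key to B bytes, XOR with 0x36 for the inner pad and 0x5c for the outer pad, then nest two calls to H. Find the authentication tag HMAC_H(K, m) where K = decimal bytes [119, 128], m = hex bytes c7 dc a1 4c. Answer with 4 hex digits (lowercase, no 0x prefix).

a57b

Key decimal bytes [119, 128] = 77 80 is 2 bytes ≤ B = 3; zero-pad to 3 bytes: K' = 77 80 00.
K' ⊕ ipad = 41 b6 36.  K' ⊕ opad = 2b dc 5c.
Inner input = (K'⊕ipad) ∥ m = 41 b6 36 ∥ c7 dc a1 4c.
Inner hash: even-index sum = 415 mod 256 = 159; odd-index sum = 542 mod 256 = 30 → 9f 1e.
Outer input = (K'⊕opad) ∥ inner = 2b dc 5c ∥ 9f 1e.
Outer hash (tag): even-index sum = 165 mod 256 = 165; odd-index sum = 379 mod 256 = 123 → a5 7b.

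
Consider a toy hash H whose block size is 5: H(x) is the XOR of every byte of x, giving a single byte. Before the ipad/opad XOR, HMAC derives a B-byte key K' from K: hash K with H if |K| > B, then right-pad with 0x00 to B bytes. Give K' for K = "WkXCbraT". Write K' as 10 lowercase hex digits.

0200000000

|K| = 8 > B = 5, so first hash the key.
H(K): XOR 57⊕6b⊕58⊕43⊕62⊕72⊕61⊕54 = 02.
Zero-pad H(K) = 02 to 5 bytes: K' = 02 00 00 00 00.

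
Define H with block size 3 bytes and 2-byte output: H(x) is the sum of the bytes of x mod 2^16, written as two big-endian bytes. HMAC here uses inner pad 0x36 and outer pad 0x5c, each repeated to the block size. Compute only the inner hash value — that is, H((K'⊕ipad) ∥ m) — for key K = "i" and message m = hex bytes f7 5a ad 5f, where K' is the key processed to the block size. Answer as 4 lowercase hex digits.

Key "i" = 69 is 1 byte ≤ B = 3; zero-pad to 3 bytes: K' = 69 00 00.
K' ⊕ ipad = 5f 36 36.
Inner input = 5f 36 36 ∥ f7 5a ad 5f.
Inner hash: sum = 95+54+54+247+90+173+95 = 808 → 03 28.

0328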